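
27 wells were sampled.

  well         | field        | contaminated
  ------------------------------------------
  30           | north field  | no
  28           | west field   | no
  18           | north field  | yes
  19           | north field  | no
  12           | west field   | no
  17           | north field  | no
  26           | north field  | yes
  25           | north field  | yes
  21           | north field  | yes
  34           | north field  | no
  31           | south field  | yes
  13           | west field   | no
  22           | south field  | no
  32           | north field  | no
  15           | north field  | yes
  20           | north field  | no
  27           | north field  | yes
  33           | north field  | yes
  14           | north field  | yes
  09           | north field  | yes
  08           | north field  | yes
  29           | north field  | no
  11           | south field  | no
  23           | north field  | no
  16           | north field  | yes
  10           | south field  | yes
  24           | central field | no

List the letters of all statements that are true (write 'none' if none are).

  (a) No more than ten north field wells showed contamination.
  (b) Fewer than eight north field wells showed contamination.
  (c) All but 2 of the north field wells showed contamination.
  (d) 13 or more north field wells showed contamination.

|A| = 19, |A ∩ B| = 11, |A ∖ B| = 8.
(a) |A ∩ B| ≤ 10: fails.
(b) |A ∩ B| < 8: fails.
(c) |A ∖ B| = 2: fails.
(d) |A ∩ B| ≥ 13: fails.

none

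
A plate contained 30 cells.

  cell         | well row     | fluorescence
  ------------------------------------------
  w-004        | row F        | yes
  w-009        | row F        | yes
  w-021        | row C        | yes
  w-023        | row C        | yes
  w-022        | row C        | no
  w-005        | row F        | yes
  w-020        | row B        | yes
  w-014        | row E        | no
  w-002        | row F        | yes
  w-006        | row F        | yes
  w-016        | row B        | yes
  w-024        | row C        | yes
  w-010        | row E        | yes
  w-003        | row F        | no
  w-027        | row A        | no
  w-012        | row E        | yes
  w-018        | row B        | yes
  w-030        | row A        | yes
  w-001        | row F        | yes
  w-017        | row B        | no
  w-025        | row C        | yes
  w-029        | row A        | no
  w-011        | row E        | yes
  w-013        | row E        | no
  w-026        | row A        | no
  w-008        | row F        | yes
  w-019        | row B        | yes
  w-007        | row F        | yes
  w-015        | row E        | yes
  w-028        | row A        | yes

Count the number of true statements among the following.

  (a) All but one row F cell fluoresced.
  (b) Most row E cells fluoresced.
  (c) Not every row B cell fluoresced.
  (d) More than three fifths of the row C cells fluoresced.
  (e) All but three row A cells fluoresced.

5

(a) row F: |A| = 9, |A ∩ B| = 8; needs |A ∖ B| = 1 — true.
(b) row E: |A| = 6, |A ∩ B| = 4; needs |A ∩ B| > |A ∖ B| — true.
(c) row B: |A| = 5, |A ∩ B| = 4; needs A ⊄ B (|A ∖ B| ≥ 1) — true.
(d) row C: |A| = 5, |A ∩ B| = 4; needs |A ∩ B| / |A| > 3/5 — true.
(e) row A: |A| = 5, |A ∩ B| = 2; needs |A ∖ B| = 3 — true.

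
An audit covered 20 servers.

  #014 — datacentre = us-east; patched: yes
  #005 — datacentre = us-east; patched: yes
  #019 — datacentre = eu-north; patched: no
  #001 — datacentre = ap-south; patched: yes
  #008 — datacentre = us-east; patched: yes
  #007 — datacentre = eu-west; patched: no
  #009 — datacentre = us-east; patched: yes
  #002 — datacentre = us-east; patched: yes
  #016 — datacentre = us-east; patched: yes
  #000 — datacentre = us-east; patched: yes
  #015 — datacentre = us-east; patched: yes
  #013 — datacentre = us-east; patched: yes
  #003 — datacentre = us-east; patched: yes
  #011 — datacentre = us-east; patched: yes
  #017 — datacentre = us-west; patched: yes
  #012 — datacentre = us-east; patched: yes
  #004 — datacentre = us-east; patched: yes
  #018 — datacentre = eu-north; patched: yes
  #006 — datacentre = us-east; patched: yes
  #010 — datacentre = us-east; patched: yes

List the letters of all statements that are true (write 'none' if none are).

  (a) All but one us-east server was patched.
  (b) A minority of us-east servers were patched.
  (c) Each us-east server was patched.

(c)

|A| = 15, |A ∩ B| = 15, |A ∖ B| = 0.
(a) |A ∖ B| = 1: fails.
(b) |A ∩ B| < |A ∖ B|: fails.
(c) A ⊆ B, i.e. every element of A is in B (|A ∖ B| = 0): holds.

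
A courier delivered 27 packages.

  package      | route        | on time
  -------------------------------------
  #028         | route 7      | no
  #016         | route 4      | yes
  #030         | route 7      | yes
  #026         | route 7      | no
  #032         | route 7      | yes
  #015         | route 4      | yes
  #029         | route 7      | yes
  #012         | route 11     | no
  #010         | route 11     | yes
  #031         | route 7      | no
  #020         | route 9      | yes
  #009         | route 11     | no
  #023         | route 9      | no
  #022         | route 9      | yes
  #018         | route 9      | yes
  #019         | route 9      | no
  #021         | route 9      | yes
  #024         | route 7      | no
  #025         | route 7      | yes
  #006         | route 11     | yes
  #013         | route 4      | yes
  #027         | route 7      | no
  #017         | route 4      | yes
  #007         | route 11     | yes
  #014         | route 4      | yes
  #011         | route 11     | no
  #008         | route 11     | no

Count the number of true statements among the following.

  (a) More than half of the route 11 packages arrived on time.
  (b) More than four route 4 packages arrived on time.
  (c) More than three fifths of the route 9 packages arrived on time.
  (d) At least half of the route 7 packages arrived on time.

(a) route 11: |A| = 7, |A ∩ B| = 3; needs |A ∩ B| > |A ∖ B| — false.
(b) route 4: |A| = 5, |A ∩ B| = 5; needs |A ∩ B| > 4 — true.
(c) route 9: |A| = 6, |A ∩ B| = 4; needs |A ∩ B| / |A| > 3/5 — true.
(d) route 7: |A| = 9, |A ∩ B| = 4; needs |A ∩ B| ≥ |A ∖ B| — false.

2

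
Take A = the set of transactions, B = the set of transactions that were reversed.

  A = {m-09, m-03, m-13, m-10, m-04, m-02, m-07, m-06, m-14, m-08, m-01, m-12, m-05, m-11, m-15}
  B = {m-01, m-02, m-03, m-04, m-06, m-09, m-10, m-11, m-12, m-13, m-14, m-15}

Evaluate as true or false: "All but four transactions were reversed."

The determiner here denotes the relation: |A ∖ B| = 4.
|A| = 15, |A ∩ B| = 12, |A ∖ B| = 3.
|A ∖ B| = 3, so the statement is false.

False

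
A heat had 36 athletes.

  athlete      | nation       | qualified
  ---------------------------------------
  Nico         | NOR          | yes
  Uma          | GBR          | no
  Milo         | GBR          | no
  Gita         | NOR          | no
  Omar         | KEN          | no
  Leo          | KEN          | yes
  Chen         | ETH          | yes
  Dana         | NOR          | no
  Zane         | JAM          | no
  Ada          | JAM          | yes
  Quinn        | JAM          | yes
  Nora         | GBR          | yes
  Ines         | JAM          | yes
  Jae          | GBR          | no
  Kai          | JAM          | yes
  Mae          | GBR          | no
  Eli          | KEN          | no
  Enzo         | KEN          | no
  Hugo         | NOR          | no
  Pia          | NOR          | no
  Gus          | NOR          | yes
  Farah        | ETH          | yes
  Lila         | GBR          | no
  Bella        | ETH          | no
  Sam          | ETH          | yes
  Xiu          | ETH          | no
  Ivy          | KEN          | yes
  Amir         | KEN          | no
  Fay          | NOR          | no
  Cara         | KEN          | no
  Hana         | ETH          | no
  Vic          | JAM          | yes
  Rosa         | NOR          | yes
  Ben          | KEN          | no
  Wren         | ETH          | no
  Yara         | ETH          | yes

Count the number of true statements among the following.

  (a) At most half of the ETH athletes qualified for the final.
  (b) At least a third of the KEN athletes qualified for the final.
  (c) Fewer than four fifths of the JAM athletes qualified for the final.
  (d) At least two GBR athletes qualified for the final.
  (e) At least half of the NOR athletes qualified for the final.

1

(a) ETH: |A| = 8, |A ∩ B| = 4; needs |A ∩ B| ≤ |A ∖ B| — true.
(b) KEN: |A| = 8, |A ∩ B| = 2; needs |A ∩ B| / |A| ≥ 1/3 — false.
(c) JAM: |A| = 6, |A ∩ B| = 5; needs |A ∩ B| / |A| < 4/5 — false.
(d) GBR: |A| = 6, |A ∩ B| = 1; needs |A ∩ B| ≥ 2 — false.
(e) NOR: |A| = 8, |A ∩ B| = 3; needs |A ∩ B| ≥ |A ∖ B| — false.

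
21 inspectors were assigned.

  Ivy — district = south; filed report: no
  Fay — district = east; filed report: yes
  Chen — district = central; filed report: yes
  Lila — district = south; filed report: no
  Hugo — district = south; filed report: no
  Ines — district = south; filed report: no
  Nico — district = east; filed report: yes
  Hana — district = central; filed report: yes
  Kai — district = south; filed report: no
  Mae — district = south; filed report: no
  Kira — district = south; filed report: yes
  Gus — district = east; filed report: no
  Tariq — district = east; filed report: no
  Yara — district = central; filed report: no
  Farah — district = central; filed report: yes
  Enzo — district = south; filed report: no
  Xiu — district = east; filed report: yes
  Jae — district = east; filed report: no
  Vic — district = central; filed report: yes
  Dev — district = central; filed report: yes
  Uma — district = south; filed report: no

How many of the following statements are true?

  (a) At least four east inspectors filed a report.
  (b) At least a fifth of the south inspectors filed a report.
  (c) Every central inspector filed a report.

0

(a) east: |A| = 6, |A ∩ B| = 3; needs |A ∩ B| ≥ 4 — false.
(b) south: |A| = 9, |A ∩ B| = 1; needs |A ∩ B| / |A| ≥ 1/5 — false.
(c) central: |A| = 6, |A ∩ B| = 5; needs A ⊆ B, i.e. every element of A is in B (|A ∖ B| = 0) — false.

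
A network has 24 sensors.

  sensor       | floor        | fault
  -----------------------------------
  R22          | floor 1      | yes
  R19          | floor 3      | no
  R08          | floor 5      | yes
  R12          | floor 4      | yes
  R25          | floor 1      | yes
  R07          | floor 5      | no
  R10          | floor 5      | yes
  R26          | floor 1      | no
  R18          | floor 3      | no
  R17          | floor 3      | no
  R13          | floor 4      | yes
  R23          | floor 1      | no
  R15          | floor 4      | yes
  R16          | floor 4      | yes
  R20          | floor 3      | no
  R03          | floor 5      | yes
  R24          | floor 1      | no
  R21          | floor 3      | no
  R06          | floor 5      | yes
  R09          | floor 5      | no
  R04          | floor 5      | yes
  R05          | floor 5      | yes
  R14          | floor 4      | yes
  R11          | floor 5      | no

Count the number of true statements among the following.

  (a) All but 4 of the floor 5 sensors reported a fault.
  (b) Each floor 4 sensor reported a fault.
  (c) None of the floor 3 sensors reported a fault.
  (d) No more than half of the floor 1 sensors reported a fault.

(a) floor 5: |A| = 9, |A ∩ B| = 6; needs |A ∖ B| = 4 — false.
(b) floor 4: |A| = 5, |A ∩ B| = 5; needs A ⊆ B, i.e. every element of A is in B (|A ∖ B| = 0) — true.
(c) floor 3: |A| = 5, |A ∩ B| = 0; needs A ∩ B = ∅ (|A ∩ B| = 0) — true.
(d) floor 1: |A| = 5, |A ∩ B| = 2; needs |A ∩ B| ≤ |A ∖ B| — true.

3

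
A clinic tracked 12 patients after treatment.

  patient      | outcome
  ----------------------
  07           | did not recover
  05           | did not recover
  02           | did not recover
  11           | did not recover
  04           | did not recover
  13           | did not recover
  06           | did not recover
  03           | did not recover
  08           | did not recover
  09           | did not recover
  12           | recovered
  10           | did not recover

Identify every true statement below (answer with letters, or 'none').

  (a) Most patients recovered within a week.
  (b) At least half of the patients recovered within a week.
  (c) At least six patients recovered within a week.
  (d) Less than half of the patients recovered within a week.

|A| = 12, |A ∩ B| = 1, |A ∖ B| = 11.
(a) |A ∩ B| > |A ∖ B|: fails.
(b) |A ∩ B| ≥ |A ∖ B|: fails.
(c) |A ∩ B| ≥ 6: fails.
(d) |A ∩ B| < |A ∖ B|: holds.

(d)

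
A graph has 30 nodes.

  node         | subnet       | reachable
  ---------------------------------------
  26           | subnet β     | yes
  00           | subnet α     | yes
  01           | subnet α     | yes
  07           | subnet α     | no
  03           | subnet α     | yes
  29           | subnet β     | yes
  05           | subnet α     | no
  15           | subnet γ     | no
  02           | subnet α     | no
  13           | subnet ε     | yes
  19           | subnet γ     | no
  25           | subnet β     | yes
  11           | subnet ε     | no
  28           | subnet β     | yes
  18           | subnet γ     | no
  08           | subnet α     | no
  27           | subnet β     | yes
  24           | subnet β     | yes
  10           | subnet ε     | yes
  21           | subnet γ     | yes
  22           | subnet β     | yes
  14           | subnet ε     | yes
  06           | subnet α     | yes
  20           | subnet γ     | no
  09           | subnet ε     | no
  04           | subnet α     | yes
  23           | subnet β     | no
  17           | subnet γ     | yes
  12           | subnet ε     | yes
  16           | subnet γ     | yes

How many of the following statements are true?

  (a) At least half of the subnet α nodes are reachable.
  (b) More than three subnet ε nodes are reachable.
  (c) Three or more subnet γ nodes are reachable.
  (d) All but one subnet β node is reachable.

4

(a) subnet α: |A| = 9, |A ∩ B| = 5; needs |A ∩ B| ≥ |A ∖ B| — true.
(b) subnet ε: |A| = 6, |A ∩ B| = 4; needs |A ∩ B| > 3 — true.
(c) subnet γ: |A| = 7, |A ∩ B| = 3; needs |A ∩ B| ≥ 3 — true.
(d) subnet β: |A| = 8, |A ∩ B| = 7; needs |A ∖ B| = 1 — true.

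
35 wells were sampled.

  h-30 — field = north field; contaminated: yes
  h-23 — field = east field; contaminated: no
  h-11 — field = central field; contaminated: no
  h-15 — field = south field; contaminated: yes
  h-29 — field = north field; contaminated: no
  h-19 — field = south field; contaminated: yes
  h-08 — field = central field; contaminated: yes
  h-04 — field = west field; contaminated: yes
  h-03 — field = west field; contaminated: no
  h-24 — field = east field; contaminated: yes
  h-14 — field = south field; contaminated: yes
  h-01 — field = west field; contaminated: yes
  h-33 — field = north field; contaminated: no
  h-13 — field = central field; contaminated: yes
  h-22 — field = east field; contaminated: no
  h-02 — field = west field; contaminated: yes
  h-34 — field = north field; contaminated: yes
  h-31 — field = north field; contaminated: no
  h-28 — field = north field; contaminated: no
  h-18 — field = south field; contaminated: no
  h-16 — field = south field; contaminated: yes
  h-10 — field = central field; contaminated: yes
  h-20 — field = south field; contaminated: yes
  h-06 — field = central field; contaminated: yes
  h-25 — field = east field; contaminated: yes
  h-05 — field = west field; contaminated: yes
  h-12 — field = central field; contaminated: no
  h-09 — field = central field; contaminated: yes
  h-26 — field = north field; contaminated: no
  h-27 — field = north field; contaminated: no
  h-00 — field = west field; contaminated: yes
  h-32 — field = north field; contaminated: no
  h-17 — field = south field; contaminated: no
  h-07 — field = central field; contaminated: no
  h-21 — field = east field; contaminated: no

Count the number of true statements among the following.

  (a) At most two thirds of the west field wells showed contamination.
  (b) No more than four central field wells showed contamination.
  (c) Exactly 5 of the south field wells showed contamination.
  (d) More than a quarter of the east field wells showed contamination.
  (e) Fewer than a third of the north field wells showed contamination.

(a) west field: |A| = 6, |A ∩ B| = 5; needs |A ∩ B| / |A| ≤ 2/3 — false.
(b) central field: |A| = 8, |A ∩ B| = 5; needs |A ∩ B| ≤ 4 — false.
(c) south field: |A| = 7, |A ∩ B| = 5; needs |A ∩ B| = 5 — true.
(d) east field: |A| = 5, |A ∩ B| = 2; needs |A ∩ B| / |A| > 1/4 — true.
(e) north field: |A| = 9, |A ∩ B| = 2; needs |A ∩ B| / |A| < 1/3 — true.

3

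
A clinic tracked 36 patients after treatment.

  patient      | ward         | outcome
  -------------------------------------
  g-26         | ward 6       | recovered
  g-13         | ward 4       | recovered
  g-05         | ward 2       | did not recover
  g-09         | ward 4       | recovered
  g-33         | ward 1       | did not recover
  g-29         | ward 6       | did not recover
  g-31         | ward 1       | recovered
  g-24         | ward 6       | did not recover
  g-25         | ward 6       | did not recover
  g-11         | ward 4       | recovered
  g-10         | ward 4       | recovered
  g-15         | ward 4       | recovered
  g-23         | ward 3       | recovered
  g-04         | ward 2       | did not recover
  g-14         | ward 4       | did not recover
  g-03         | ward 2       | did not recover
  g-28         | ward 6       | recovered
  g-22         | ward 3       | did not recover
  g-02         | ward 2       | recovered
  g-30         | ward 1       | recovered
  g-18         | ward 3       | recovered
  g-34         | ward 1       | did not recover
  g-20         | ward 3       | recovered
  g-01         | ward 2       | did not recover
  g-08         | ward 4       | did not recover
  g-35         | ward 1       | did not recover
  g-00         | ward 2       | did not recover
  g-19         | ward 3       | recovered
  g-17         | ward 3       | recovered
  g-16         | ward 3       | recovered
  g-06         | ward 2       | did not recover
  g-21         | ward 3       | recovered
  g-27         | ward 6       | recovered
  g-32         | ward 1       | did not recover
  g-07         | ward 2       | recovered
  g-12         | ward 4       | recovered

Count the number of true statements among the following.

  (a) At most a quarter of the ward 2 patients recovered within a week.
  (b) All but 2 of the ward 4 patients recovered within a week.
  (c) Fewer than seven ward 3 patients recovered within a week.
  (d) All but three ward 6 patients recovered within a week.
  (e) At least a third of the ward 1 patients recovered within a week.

4

(a) ward 2: |A| = 8, |A ∩ B| = 2; needs |A ∩ B| / |A| ≤ 1/4 — true.
(b) ward 4: |A| = 8, |A ∩ B| = 6; needs |A ∖ B| = 2 — true.
(c) ward 3: |A| = 8, |A ∩ B| = 7; needs |A ∩ B| < 7 — false.
(d) ward 6: |A| = 6, |A ∩ B| = 3; needs |A ∖ B| = 3 — true.
(e) ward 1: |A| = 6, |A ∩ B| = 2; needs |A ∩ B| / |A| ≥ 1/3 — true.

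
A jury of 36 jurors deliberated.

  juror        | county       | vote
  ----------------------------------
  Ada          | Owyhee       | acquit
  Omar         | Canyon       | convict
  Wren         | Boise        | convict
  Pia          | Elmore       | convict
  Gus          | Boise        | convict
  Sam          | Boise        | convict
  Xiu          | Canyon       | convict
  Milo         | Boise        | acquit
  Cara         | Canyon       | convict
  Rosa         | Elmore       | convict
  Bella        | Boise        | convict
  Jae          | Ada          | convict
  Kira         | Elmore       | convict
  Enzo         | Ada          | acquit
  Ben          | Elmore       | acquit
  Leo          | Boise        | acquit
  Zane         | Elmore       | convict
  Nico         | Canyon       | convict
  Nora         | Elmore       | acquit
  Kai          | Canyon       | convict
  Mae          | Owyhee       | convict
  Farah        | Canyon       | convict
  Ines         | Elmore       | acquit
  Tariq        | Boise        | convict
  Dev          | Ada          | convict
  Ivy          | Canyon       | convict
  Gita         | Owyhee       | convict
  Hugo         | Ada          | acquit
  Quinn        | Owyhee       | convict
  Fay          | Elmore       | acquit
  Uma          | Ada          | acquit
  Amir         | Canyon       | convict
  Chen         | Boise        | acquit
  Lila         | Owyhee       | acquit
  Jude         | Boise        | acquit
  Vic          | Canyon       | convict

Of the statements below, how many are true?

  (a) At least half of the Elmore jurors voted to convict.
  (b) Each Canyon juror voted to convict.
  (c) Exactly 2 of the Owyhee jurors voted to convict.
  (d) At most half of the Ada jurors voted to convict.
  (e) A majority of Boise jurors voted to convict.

4

(a) Elmore: |A| = 8, |A ∩ B| = 4; needs |A ∩ B| ≥ |A ∖ B| — true.
(b) Canyon: |A| = 9, |A ∩ B| = 9; needs A ⊆ B, i.e. every element of A is in B (|A ∖ B| = 0) — true.
(c) Owyhee: |A| = 5, |A ∩ B| = 3; needs |A ∩ B| = 2 — false.
(d) Ada: |A| = 5, |A ∩ B| = 2; needs |A ∩ B| ≤ |A ∖ B| — true.
(e) Boise: |A| = 9, |A ∩ B| = 5; needs |A ∩ B| > |A ∖ B| — true.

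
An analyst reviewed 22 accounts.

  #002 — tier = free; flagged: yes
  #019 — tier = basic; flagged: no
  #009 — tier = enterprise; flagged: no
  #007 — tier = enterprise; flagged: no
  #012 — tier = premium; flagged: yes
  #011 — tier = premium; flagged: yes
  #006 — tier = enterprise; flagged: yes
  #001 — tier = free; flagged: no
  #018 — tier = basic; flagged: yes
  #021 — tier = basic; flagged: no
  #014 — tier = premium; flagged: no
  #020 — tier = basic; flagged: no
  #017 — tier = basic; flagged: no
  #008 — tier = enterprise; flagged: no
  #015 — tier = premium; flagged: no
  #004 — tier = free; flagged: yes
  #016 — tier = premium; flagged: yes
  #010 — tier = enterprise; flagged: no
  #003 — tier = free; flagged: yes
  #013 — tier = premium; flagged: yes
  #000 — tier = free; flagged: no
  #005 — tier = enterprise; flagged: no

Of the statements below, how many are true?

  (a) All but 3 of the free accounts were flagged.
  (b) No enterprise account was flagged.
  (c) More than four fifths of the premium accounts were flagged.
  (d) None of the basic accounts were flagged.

(a) free: |A| = 5, |A ∩ B| = 3; needs |A ∖ B| = 3 — false.
(b) enterprise: |A| = 6, |A ∩ B| = 1; needs A ∩ B = ∅ (|A ∩ B| = 0) — false.
(c) premium: |A| = 6, |A ∩ B| = 4; needs |A ∩ B| / |A| > 4/5 — false.
(d) basic: |A| = 5, |A ∩ B| = 1; needs A ∩ B = ∅ (|A ∩ B| = 0) — false.

0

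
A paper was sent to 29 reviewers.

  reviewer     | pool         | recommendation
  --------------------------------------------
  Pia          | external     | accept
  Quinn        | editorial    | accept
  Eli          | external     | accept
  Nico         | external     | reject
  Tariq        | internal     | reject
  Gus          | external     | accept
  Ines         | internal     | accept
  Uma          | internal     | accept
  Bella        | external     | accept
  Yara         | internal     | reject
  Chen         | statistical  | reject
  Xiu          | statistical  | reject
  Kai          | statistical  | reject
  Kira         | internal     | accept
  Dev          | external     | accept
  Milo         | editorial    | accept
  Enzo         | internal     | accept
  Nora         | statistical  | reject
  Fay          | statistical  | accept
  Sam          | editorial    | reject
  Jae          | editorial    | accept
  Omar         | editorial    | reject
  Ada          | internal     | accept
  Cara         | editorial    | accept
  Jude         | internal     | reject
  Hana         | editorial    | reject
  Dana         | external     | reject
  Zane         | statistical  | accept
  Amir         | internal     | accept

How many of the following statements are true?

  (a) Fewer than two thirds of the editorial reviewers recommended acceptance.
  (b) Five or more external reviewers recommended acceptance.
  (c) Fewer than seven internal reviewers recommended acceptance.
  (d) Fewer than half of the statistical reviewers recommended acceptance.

(a) editorial: |A| = 7, |A ∩ B| = 4; needs |A ∩ B| / |A| < 2/3 — true.
(b) external: |A| = 7, |A ∩ B| = 5; needs |A ∩ B| ≥ 5 — true.
(c) internal: |A| = 9, |A ∩ B| = 6; needs |A ∩ B| < 7 — true.
(d) statistical: |A| = 6, |A ∩ B| = 2; needs |A ∩ B| < |A ∖ B| — true.

4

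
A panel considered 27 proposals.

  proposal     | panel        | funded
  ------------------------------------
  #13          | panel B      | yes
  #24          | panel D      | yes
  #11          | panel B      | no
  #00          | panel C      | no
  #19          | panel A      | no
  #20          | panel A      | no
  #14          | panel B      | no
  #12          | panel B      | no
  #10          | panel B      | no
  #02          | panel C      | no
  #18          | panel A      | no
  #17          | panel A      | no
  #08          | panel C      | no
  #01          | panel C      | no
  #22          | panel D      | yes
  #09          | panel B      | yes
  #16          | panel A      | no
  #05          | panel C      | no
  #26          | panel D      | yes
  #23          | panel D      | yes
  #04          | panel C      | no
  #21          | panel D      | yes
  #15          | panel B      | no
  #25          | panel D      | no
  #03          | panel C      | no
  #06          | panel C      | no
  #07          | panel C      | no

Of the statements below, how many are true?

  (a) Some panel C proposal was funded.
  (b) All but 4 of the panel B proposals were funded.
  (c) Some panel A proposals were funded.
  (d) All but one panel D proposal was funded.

1

(a) panel C: |A| = 9, |A ∩ B| = 0; needs A ∩ B ≠ ∅ (|A ∩ B| ≥ 1) — false.
(b) panel B: |A| = 7, |A ∩ B| = 2; needs |A ∖ B| = 4 — false.
(c) panel A: |A| = 5, |A ∩ B| = 0; needs A ∩ B ≠ ∅ (|A ∩ B| ≥ 1) — false.
(d) panel D: |A| = 6, |A ∩ B| = 5; needs |A ∖ B| = 1 — true.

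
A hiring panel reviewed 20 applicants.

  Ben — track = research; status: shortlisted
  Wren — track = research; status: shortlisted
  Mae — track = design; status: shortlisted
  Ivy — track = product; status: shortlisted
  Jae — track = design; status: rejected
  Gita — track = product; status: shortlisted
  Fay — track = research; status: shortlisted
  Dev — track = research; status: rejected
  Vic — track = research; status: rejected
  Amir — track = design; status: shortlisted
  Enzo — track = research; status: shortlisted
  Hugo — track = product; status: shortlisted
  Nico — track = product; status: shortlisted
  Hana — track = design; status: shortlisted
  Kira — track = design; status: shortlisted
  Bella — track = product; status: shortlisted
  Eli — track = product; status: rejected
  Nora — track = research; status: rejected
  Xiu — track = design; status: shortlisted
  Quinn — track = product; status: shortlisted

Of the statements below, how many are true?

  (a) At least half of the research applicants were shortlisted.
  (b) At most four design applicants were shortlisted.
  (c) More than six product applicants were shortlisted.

1

(a) research: |A| = 7, |A ∩ B| = 4; needs |A ∩ B| ≥ |A ∖ B| — true.
(b) design: |A| = 6, |A ∩ B| = 5; needs |A ∩ B| ≤ 4 — false.
(c) product: |A| = 7, |A ∩ B| = 6; needs |A ∩ B| > 6 — false.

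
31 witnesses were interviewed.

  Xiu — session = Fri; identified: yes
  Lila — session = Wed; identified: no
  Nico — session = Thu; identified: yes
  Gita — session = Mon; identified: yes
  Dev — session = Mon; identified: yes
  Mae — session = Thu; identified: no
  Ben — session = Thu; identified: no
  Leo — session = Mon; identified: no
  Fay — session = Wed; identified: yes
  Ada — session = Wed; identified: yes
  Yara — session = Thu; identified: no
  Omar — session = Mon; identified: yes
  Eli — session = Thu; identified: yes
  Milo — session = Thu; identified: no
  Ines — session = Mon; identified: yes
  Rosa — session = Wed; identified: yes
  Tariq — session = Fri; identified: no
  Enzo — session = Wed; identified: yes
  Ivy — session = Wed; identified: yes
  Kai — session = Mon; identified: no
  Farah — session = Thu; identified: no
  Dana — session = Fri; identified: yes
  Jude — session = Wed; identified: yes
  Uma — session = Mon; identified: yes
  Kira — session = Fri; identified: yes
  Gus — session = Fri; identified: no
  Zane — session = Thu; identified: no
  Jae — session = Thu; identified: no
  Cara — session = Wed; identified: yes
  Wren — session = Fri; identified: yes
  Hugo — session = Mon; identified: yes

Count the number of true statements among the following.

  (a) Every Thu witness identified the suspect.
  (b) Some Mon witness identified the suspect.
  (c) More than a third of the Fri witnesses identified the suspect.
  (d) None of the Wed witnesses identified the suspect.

(a) Thu: |A| = 9, |A ∩ B| = 2; needs A ⊆ B, i.e. every element of A is in B (|A ∖ B| = 0) — false.
(b) Mon: |A| = 8, |A ∩ B| = 6; needs A ∩ B ≠ ∅ (|A ∩ B| ≥ 1) — true.
(c) Fri: |A| = 6, |A ∩ B| = 4; needs |A ∩ B| / |A| > 1/3 — true.
(d) Wed: |A| = 8, |A ∩ B| = 7; needs A ∩ B = ∅ (|A ∩ B| = 0) — false.

2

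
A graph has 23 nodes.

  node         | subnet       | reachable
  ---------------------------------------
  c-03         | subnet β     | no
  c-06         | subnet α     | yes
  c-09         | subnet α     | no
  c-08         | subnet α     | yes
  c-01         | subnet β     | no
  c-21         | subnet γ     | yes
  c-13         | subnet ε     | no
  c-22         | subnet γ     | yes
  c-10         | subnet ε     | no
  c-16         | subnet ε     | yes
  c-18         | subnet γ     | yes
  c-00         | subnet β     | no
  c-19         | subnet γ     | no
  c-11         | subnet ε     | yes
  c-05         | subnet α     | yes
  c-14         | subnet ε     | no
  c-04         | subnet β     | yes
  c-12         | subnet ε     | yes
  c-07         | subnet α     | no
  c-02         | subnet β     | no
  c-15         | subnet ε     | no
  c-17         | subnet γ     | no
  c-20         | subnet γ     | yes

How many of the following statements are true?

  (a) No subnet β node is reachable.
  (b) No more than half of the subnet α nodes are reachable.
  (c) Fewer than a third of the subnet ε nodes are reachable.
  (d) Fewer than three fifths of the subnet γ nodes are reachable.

(a) subnet β: |A| = 5, |A ∩ B| = 1; needs A ∩ B = ∅ (|A ∩ B| = 0) — false.
(b) subnet α: |A| = 5, |A ∩ B| = 3; needs |A ∩ B| ≤ |A ∖ B| — false.
(c) subnet ε: |A| = 7, |A ∩ B| = 3; needs |A ∩ B| / |A| < 1/3 — false.
(d) subnet γ: |A| = 6, |A ∩ B| = 4; needs |A ∩ B| / |A| < 3/5 — false.

0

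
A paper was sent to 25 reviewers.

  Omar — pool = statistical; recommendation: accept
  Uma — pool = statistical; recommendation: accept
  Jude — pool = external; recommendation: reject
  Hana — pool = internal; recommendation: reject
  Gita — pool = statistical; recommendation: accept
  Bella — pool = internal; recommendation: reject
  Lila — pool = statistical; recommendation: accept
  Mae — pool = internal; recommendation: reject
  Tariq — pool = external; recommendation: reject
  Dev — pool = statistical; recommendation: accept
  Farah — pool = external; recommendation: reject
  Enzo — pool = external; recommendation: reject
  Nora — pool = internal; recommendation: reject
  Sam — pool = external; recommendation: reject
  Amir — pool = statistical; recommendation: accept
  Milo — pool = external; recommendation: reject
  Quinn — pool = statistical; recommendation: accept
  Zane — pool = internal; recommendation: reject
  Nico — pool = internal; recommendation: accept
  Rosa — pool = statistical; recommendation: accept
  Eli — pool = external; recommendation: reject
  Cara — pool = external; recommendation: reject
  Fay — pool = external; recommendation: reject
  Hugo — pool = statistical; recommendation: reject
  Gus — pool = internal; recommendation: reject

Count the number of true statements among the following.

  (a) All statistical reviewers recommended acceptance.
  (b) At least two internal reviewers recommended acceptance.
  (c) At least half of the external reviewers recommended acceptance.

0

(a) statistical: |A| = 9, |A ∩ B| = 8; needs A ⊆ B, i.e. every element of A is in B (|A ∖ B| = 0) — false.
(b) internal: |A| = 7, |A ∩ B| = 1; needs |A ∩ B| ≥ 2 — false.
(c) external: |A| = 9, |A ∩ B| = 0; needs |A ∩ B| ≥ |A ∖ B| — false.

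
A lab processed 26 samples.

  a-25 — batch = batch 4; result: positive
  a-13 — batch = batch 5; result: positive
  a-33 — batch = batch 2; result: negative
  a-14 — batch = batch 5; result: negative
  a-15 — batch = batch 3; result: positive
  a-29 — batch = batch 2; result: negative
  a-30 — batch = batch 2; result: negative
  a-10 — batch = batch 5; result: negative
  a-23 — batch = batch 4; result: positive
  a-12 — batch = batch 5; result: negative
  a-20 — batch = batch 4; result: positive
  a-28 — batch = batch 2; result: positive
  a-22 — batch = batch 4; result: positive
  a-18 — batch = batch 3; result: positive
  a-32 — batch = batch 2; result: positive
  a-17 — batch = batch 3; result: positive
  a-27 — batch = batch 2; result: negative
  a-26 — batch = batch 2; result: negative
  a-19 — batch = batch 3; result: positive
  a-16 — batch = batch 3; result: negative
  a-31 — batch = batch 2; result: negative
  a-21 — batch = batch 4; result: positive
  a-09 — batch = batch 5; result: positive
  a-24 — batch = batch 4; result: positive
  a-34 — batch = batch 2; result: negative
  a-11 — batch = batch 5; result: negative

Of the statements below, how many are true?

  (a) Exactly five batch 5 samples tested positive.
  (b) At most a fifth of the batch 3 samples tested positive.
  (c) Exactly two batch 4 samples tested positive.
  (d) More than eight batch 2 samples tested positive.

0

(a) batch 5: |A| = 6, |A ∩ B| = 2; needs |A ∩ B| = 5 — false.
(b) batch 3: |A| = 5, |A ∩ B| = 4; needs |A ∩ B| / |A| ≤ 1/5 — false.
(c) batch 4: |A| = 6, |A ∩ B| = 6; needs |A ∩ B| = 2 — false.
(d) batch 2: |A| = 9, |A ∩ B| = 2; needs |A ∩ B| > 8 — false.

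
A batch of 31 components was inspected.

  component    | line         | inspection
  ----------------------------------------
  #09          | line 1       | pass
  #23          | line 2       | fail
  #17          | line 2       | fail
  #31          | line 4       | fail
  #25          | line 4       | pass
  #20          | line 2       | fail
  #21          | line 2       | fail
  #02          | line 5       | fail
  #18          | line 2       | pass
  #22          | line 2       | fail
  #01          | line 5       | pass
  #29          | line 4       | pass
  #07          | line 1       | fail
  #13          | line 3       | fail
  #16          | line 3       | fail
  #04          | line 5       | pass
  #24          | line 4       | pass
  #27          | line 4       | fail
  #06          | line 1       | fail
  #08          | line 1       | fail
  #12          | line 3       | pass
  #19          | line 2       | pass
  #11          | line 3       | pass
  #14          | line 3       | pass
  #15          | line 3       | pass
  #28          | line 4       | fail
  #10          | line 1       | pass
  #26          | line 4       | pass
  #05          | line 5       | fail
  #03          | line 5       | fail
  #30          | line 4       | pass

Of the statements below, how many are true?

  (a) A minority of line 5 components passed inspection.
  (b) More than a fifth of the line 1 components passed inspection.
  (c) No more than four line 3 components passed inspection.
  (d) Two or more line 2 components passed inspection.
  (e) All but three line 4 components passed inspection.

(a) line 5: |A| = 5, |A ∩ B| = 2; needs |A ∩ B| < |A ∖ B| — true.
(b) line 1: |A| = 5, |A ∩ B| = 2; needs |A ∩ B| / |A| > 1/5 — true.
(c) line 3: |A| = 6, |A ∩ B| = 4; needs |A ∩ B| ≤ 4 — true.
(d) line 2: |A| = 7, |A ∩ B| = 2; needs |A ∩ B| ≥ 2 — true.
(e) line 4: |A| = 8, |A ∩ B| = 5; needs |A ∖ B| = 3 — true.

5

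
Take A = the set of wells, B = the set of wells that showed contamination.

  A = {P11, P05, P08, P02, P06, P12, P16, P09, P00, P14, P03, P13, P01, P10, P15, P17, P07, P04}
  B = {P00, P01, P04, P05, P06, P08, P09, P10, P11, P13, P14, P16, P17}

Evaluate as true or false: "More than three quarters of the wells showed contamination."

'More than three quarters of the wells showed contamination' holds iff |A ∩ B| / |A| > 3/4.
|A| = 18, |A ∩ B| = 13, |A ∖ B| = 5.
|A ∩ B|/|A| = 13/18, so the statement is false.

False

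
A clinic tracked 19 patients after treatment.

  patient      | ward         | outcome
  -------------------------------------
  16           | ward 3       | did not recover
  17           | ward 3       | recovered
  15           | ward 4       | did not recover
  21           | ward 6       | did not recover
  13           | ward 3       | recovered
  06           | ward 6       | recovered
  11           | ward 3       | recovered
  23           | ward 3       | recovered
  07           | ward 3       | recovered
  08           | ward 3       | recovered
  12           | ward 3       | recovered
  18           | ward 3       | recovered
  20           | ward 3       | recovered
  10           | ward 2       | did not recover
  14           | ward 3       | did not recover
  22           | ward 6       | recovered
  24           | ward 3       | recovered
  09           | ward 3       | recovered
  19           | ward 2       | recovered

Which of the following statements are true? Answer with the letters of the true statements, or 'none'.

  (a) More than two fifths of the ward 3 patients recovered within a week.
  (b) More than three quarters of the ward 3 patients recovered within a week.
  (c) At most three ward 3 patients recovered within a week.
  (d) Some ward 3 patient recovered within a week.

|A| = 13, |A ∩ B| = 11, |A ∖ B| = 2.
(a) |A ∩ B| / |A| > 2/5: holds.
(b) |A ∩ B| / |A| > 3/4: holds.
(c) |A ∩ B| ≤ 3: fails.
(d) A ∩ B ≠ ∅ (|A ∩ B| ≥ 1): holds.

(a), (b), (d)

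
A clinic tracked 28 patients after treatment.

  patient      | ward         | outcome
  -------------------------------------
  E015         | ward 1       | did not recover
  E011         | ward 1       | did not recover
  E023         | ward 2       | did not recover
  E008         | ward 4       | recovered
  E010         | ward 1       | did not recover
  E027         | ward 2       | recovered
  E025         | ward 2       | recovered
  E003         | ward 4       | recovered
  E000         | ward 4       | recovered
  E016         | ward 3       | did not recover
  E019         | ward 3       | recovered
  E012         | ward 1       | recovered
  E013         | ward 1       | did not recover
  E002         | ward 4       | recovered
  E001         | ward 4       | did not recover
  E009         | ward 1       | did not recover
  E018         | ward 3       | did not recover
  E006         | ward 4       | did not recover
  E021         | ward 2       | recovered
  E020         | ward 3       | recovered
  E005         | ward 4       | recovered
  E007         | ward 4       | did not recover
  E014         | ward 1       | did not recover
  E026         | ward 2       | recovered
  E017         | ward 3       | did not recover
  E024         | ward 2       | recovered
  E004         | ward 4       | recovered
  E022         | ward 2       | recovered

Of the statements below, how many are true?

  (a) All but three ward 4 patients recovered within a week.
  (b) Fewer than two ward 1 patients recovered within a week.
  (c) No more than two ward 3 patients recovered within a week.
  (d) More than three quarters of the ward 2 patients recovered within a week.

4

(a) ward 4: |A| = 9, |A ∩ B| = 6; needs |A ∖ B| = 3 — true.
(b) ward 1: |A| = 7, |A ∩ B| = 1; needs |A ∩ B| < 2 — true.
(c) ward 3: |A| = 5, |A ∩ B| = 2; needs |A ∩ B| ≤ 2 — true.
(d) ward 2: |A| = 7, |A ∩ B| = 6; needs |A ∩ B| / |A| > 3/4 — true.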